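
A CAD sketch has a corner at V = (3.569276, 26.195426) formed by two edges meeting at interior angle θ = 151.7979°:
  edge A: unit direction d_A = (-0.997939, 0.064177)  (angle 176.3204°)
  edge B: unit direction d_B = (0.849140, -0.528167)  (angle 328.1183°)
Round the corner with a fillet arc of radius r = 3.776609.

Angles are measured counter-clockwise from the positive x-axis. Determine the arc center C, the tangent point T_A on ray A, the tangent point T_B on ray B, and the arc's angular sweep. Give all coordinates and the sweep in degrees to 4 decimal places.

center=(2.3802,22.4875) T_A=(2.6225,26.2563) T_B=(4.3748,25.6944) sweep=28.2021

bisector direction at 252.2194° = (-0.305374,-0.952233)
center distance |VC| = r/sin(θ/2) = 3.776609/sin(75.8989°) = 3.893943
C = V + |VC|·bis = (2.3802,22.4875)
T_A = V + ((C−V)·d_A)·d_A = V + 0.9487·d_A = (2.6225,26.2563)
T_B = V + ((C−V)·d_B)·d_B = V + 0.9487·d_B = (4.3748,25.6944)
sweep = 180° − θ = 28.2021°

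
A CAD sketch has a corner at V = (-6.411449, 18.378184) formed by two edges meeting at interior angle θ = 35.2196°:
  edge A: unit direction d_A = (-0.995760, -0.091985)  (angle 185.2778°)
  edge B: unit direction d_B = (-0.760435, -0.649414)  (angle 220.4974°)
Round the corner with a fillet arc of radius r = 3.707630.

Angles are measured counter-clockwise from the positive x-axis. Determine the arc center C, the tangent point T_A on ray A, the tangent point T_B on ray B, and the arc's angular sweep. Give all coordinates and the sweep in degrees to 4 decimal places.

bisector direction at 202.8876° = (-0.921270,-0.388925)
center distance |VC| = r/sin(θ/2) = 3.707630/sin(17.6098°) = 12.255294
C = V + |VC|·bis = (-17.7019,13.6118)
T_A = V + ((C−V)·d_A)·d_A = V + 11.6810·d_A = (-18.0429,17.3037)
T_B = V + ((C−V)·d_B)·d_B = V + 11.6810·d_B = (-15.2941,10.7924)
sweep = 180° − θ = 144.7804°

center=(-17.7019,13.6118) T_A=(-18.0429,17.3037) T_B=(-15.2941,10.7924) sweep=144.7804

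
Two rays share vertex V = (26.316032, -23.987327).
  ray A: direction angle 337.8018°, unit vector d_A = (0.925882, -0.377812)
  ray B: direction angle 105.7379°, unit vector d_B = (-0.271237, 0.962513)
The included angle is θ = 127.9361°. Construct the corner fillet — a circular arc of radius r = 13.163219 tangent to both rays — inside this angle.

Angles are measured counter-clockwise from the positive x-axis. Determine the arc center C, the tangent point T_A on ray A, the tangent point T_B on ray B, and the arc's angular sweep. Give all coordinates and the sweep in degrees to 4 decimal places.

center=(37.2420,-14.2288) T_A=(32.2687,-26.4164) T_B=(24.5722,-17.7991) sweep=52.0639

bisector direction at 41.7699° = (0.745827,0.666140)
center distance |VC| = r/sin(θ/2) = 13.163219/sin(63.9680°) = 14.649410
C = V + |VC|·bis = (37.2420,-14.2288)
T_A = V + ((C−V)·d_A)·d_A = V + 6.4292·d_A = (32.2687,-26.4164)
T_B = V + ((C−V)·d_B)·d_B = V + 6.4292·d_B = (24.5722,-17.7991)
sweep = 180° − θ = 52.0639°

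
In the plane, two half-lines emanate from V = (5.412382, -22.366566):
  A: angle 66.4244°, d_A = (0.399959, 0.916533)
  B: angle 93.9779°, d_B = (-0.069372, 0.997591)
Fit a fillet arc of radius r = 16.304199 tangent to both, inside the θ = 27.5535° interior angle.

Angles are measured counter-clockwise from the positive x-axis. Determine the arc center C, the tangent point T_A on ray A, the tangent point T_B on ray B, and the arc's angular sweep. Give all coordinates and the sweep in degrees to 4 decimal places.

bisector direction at 80.2012° = (0.170190,0.985411)
center distance |VC| = r/sin(θ/2) = 16.304199/sin(13.7767°) = 68.464948
C = V + |VC|·bis = (17.0644,45.0996)
T_A = V + ((C−V)·d_A)·d_A = V + 66.4953·d_A = (32.0078,38.5786)
T_B = V + ((C−V)·d_B)·d_B = V + 66.4953·d_B = (0.7995,43.9685)
sweep = 180° − θ = 152.4465°

center=(17.0644,45.0996) T_A=(32.0078,38.5786) T_B=(0.7995,43.9685) sweep=152.4465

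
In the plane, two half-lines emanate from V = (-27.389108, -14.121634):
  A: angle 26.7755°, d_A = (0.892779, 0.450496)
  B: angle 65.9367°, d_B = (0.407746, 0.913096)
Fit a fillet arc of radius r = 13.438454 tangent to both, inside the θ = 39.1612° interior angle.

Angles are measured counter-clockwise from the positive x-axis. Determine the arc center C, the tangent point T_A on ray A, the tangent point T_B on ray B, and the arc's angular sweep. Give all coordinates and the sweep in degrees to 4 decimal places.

center=(0.2861,14.8957) T_A=(6.3401,2.8981) T_B=(-11.9845,20.3752) sweep=140.8388

bisector direction at 46.3561° = (0.690174,0.723643)
center distance |VC| = r/sin(θ/2) = 13.438454/sin(19.5806°) = 40.098919
C = V + |VC|·bis = (0.2861,14.8957)
T_A = V + ((C−V)·d_A)·d_A = V + 37.7800·d_A = (6.3401,2.8981)
T_B = V + ((C−V)·d_B)·d_B = V + 37.7800·d_B = (-11.9845,20.3752)
sweep = 180° − θ = 140.8388°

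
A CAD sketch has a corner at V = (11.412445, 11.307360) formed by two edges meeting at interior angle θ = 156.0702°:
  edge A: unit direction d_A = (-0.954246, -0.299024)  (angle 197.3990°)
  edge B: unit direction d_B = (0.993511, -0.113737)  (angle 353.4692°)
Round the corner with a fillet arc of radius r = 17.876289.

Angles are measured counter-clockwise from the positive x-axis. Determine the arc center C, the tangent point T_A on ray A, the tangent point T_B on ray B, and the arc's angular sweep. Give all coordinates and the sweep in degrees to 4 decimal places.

center=(13.1429,-6.8838) T_A=(7.7975,10.1746) T_B=(15.1761,10.8765) sweep=23.9298

bisector direction at 275.4341° = (0.094701,-0.995506)
center distance |VC| = r/sin(θ/2) = 17.876289/sin(78.0351°) = 18.273280
C = V + |VC|·bis = (13.1429,-6.8838)
T_A = V + ((C−V)·d_A)·d_A = V + 3.7883·d_A = (7.7975,10.1746)
T_B = V + ((C−V)·d_B)·d_B = V + 3.7883·d_B = (15.1761,10.8765)
sweep = 180° − θ = 23.9298°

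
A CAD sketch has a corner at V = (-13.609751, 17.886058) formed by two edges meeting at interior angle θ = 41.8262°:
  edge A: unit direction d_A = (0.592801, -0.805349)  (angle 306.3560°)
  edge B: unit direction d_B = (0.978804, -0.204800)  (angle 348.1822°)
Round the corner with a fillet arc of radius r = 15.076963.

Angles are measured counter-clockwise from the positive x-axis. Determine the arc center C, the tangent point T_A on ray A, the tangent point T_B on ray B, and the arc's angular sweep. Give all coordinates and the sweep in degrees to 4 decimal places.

center=(21.9218,-4.9518) T_A=(9.7795,-13.8895) T_B=(25.0095,9.8055) sweep=138.1738

bisector direction at 327.2691° = (0.841219,-0.540694)
center distance |VC| = r/sin(θ/2) = 15.076963/sin(20.9131°) = 42.238118
C = V + |VC|·bis = (21.9218,-4.9518)
T_A = V + ((C−V)·d_A)·d_A = V + 39.4556·d_A = (9.7795,-13.8895)
T_B = V + ((C−V)·d_B)·d_B = V + 39.4556·d_B = (25.0095,9.8055)
sweep = 180° − θ = 138.1738°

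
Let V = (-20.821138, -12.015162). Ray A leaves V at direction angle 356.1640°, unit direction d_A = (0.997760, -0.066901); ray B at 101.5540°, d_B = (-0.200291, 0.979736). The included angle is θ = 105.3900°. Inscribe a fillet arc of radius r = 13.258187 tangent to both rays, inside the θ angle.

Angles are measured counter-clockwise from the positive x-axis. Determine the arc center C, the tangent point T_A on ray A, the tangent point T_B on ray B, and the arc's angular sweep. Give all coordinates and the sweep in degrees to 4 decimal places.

center=(-9.8549,0.5375) T_A=(-10.7419,-12.6910) T_B=(-22.8445,-2.1180) sweep=74.6100

bisector direction at 48.8590° = (0.657914,0.753093)
center distance |VC| = r/sin(θ/2) = 13.258187/sin(52.6950°) = 16.668146
C = V + |VC|·bis = (-9.8549,0.5375)
T_A = V + ((C−V)·d_A)·d_A = V + 10.1019·d_A = (-10.7419,-12.6910)
T_B = V + ((C−V)·d_B)·d_B = V + 10.1019·d_B = (-22.8445,-2.1180)
sweep = 180° − θ = 74.6100°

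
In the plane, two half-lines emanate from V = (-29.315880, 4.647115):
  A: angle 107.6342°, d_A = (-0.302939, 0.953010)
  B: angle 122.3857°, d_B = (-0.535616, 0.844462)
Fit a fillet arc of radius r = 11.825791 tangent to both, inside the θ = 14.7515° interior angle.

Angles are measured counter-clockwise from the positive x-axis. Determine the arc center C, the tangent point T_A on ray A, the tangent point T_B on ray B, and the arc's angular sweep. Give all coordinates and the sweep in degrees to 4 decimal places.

center=(-68.2613,88.1281) T_A=(-56.9912,91.7105) T_B=(-78.2478,81.7940) sweep=165.2485

bisector direction at 115.0100° = (-0.422776,0.906234)
center distance |VC| = r/sin(θ/2) = 11.825791/sin(7.3758°) = 92.118489
C = V + |VC|·bis = (-68.2613,88.1281)
T_A = V + ((C−V)·d_A)·d_A = V + 91.3563·d_A = (-56.9912,91.7105)
T_B = V + ((C−V)·d_B)·d_B = V + 91.3563·d_B = (-78.2478,81.7940)
sweep = 180° − θ = 165.2485°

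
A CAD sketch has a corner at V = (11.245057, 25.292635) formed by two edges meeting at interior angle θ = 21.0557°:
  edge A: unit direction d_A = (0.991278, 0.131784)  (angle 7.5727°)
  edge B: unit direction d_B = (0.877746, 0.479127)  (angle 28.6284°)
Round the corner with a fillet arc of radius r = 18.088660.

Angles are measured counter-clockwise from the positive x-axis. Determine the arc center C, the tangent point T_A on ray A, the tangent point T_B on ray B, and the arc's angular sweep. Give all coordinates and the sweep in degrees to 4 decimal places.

bisector direction at 18.1005° = (0.950513,0.310686)
center distance |VC| = r/sin(θ/2) = 18.088660/sin(10.5279°) = 99.000162
C = V + |VC|·bis = (105.3460,56.0506)
T_A = V + ((C−V)·d_A)·d_A = V + 97.3336·d_A = (107.7298,38.1197)
T_B = V + ((C−V)·d_B)·d_B = V + 97.3336·d_B = (96.6792,71.9278)
sweep = 180° − θ = 158.9443°

center=(105.3460,56.0506) T_A=(107.7298,38.1197) T_B=(96.6792,71.9278) sweep=158.9443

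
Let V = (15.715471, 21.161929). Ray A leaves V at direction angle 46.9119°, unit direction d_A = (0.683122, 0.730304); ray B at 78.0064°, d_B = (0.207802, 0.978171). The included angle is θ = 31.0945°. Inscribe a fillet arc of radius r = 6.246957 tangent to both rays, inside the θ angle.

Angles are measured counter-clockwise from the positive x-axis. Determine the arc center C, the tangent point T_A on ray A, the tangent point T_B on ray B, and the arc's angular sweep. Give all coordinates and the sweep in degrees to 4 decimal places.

bisector direction at 62.4592° = (0.462381,0.886681)
center distance |VC| = r/sin(θ/2) = 6.246957/sin(15.5473°) = 23.306675
C = V + |VC|·bis = (26.4920,41.8275)
T_A = V + ((C−V)·d_A)·d_A = V + 22.4539·d_A = (31.0542,37.5601)
T_B = V + ((C−V)·d_B)·d_B = V + 22.4539·d_B = (20.3814,43.1257)
sweep = 180° − θ = 148.9055°

center=(26.4920,41.8275) T_A=(31.0542,37.5601) T_B=(20.3814,43.1257) sweep=148.9055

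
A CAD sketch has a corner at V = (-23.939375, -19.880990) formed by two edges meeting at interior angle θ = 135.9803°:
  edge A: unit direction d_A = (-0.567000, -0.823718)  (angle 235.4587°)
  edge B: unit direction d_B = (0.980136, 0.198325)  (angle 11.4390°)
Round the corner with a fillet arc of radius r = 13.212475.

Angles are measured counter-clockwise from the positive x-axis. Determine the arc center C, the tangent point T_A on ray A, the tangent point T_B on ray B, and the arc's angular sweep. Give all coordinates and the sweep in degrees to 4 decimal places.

bisector direction at 303.4488° = (0.551192,-0.834378)
center distance |VC| = r/sin(θ/2) = 13.212475/sin(67.9901°) = 14.251103
C = V + |VC|·bis = (-16.0843,-31.7718)
T_A = V + ((C−V)·d_A)·d_A = V + 5.3408·d_A = (-26.9676,-24.2803)
T_B = V + ((C−V)·d_B)·d_B = V + 5.3408·d_B = (-18.7046,-18.8218)
sweep = 180° − θ = 44.0197°

center=(-16.0843,-31.7718) T_A=(-26.9676,-24.2803) T_B=(-18.7046,-18.8218) sweep=44.0197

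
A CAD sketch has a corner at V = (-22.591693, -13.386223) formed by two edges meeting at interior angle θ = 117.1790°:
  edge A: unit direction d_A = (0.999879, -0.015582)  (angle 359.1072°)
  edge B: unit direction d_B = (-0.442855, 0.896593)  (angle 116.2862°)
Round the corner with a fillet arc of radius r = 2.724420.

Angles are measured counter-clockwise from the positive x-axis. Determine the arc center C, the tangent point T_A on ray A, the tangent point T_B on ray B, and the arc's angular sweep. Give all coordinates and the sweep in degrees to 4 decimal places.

center=(-20.8858,-10.6881) T_A=(-20.9282,-13.4121) T_B=(-23.3285,-11.8946) sweep=62.8210

bisector direction at 57.6967° = (0.534401,0.845231)
center distance |VC| = r/sin(θ/2) = 2.724420/sin(58.5895°) = 3.192223
C = V + |VC|·bis = (-20.8858,-10.6881)
T_A = V + ((C−V)·d_A)·d_A = V + 1.6637·d_A = (-20.9282,-13.4121)
T_B = V + ((C−V)·d_B)·d_B = V + 1.6637·d_B = (-23.3285,-11.8946)
sweep = 180° − θ = 62.8210°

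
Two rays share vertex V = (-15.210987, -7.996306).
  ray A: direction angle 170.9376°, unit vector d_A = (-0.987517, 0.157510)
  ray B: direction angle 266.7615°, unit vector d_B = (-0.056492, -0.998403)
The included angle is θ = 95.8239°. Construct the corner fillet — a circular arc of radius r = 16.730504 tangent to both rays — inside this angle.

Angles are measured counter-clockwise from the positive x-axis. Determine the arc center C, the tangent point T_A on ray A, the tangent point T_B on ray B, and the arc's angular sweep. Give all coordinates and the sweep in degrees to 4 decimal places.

bisector direction at 218.8495° = (-0.778796,-0.627278)
center distance |VC| = r/sin(θ/2) = 16.730504/sin(47.9119°) = 22.544335
C = V + |VC|·bis = (-32.7684,-22.1379)
T_A = V + ((C−V)·d_A)·d_A = V + 15.1108·d_A = (-30.1332,-5.6162)
T_B = V + ((C−V)·d_B)·d_B = V + 15.1108·d_B = (-16.0646,-23.0830)
sweep = 180° − θ = 84.1761°

center=(-32.7684,-22.1379) T_A=(-30.1332,-5.6162) T_B=(-16.0646,-23.0830) sweep=84.1761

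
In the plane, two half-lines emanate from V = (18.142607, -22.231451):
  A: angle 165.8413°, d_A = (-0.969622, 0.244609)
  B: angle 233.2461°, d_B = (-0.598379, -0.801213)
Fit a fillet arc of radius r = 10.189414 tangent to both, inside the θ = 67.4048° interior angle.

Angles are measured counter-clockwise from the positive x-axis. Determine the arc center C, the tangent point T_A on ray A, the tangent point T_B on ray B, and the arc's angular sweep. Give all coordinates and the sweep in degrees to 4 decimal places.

bisector direction at 199.5437° = (-0.942387,-0.334526)
center distance |VC| = r/sin(θ/2) = 10.189414/sin(33.7024°) = 18.363299
C = V + |VC|·bis = (0.8373,-28.3744)
T_A = V + ((C−V)·d_A)·d_A = V + 15.2770·d_A = (3.3297,-18.4946)
T_B = V + ((C−V)·d_B)·d_B = V + 15.2770·d_B = (9.0012,-34.4716)
sweep = 180° − θ = 112.5952°

center=(0.8373,-28.3744) T_A=(3.3297,-18.4946) T_B=(9.0012,-34.4716) sweep=112.5952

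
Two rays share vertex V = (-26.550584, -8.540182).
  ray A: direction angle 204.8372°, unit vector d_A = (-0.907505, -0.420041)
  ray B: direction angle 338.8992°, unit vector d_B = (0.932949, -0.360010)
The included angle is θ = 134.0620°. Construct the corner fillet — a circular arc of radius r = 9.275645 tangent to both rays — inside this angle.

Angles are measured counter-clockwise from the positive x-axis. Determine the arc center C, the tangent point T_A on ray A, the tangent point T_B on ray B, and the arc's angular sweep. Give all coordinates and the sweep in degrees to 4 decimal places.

bisector direction at 271.8682° = (0.032600,-0.999468)
center distance |VC| = r/sin(θ/2) = 9.275645/sin(67.0310°) = 10.074381
C = V + |VC|·bis = (-26.2222,-18.6092)
T_A = V + ((C−V)·d_A)·d_A = V + 3.9314·d_A = (-30.1183,-10.1915)
T_B = V + ((C−V)·d_B)·d_B = V + 3.9314·d_B = (-22.8828,-9.9555)
sweep = 180° − θ = 45.9380°

center=(-26.2222,-18.6092) T_A=(-30.1183,-10.1915) T_B=(-22.8828,-9.9555) sweep=45.9380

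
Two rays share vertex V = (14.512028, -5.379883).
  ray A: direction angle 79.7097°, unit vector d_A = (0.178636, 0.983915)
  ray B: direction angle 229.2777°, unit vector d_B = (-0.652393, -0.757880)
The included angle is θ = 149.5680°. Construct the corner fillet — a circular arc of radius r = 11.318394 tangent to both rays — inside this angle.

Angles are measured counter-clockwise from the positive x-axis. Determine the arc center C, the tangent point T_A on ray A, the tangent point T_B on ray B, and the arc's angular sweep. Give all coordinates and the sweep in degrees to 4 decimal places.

bisector direction at 154.4937° = (-0.902538,0.430610)
center distance |VC| = r/sin(θ/2) = 11.318394/sin(74.7840°) = 11.729596
C = V + |VC|·bis = (3.9256,-0.3290)
T_A = V + ((C−V)·d_A)·d_A = V + 3.0785·d_A = (15.0620,-2.3509)
T_B = V + ((C−V)·d_B)·d_B = V + 3.0785·d_B = (12.5036,-7.7130)
sweep = 180° − θ = 30.4320°

center=(3.9256,-0.3290) T_A=(15.0620,-2.3509) T_B=(12.5036,-7.7130) sweep=30.4320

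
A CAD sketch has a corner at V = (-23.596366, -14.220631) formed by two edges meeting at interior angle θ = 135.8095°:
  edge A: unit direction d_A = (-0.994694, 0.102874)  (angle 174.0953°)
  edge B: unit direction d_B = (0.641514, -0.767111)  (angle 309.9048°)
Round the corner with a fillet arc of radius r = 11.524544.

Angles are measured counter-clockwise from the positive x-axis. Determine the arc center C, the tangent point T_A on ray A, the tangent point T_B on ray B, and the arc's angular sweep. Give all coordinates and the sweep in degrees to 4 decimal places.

center=(-29.4356,-25.2027) T_A=(-28.2501,-13.7393) T_B=(-20.5950,-17.8096) sweep=44.1905

bisector direction at 242.0001° = (-0.469471,-0.882948)
center distance |VC| = r/sin(θ/2) = 11.524544/sin(67.9048°) = 12.437992
C = V + |VC|·bis = (-29.4356,-25.2027)
T_A = V + ((C−V)·d_A)·d_A = V + 4.6785·d_A = (-28.2501,-13.7393)
T_B = V + ((C−V)·d_B)·d_B = V + 4.6785·d_B = (-20.5950,-17.8096)
sweep = 180° − θ = 44.1905°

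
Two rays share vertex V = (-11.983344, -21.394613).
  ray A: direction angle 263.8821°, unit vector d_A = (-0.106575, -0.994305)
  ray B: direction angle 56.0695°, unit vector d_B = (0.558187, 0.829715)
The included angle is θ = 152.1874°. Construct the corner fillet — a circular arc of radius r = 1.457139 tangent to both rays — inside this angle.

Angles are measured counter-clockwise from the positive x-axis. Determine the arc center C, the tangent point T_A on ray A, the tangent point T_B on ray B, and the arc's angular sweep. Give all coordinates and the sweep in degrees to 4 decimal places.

bisector direction at 339.9758° = (0.939548,-0.342417)
center distance |VC| = r/sin(θ/2) = 1.457139/sin(76.0937°) = 1.501137
C = V + |VC|·bis = (-10.5730,-21.9086)
T_A = V + ((C−V)·d_A)·d_A = V + 0.3608·d_A = (-12.0218,-21.7533)
T_B = V + ((C−V)·d_B)·d_B = V + 0.3608·d_B = (-11.7820,-21.0953)
sweep = 180° − θ = 27.8126°

center=(-10.5730,-21.9086) T_A=(-12.0218,-21.7533) T_B=(-11.7820,-21.0953) sweep=27.8126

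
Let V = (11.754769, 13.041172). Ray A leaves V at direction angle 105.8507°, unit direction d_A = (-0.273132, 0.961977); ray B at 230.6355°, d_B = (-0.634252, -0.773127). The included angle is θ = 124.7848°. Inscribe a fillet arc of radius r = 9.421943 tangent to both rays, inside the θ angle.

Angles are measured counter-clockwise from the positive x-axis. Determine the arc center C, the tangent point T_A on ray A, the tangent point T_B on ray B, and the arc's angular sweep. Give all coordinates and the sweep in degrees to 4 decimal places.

bisector direction at 168.2431° = (-0.979021,0.203760)
center distance |VC| = r/sin(θ/2) = 9.421943/sin(62.3924°) = 10.632542
C = V + |VC|·bis = (1.3453,15.2077)
T_A = V + ((C−V)·d_A)·d_A = V + 4.9273·d_A = (10.4090,17.7811)
T_B = V + ((C−V)·d_B)·d_B = V + 4.9273·d_B = (8.6296,9.2318)
sweep = 180° − θ = 55.2152°

center=(1.3453,15.2077) T_A=(10.4090,17.7811) T_B=(8.6296,9.2318) sweep=55.2152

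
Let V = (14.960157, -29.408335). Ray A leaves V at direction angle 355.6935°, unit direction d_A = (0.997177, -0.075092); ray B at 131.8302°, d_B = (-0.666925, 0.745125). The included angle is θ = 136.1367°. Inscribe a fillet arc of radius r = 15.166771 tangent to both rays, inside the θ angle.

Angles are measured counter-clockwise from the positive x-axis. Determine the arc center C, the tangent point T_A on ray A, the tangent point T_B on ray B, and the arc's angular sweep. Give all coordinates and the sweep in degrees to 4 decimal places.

center=(22.1886,-14.7430) T_A=(21.0497,-29.8669) T_B=(10.8874,-24.8581) sweep=43.8633

bisector direction at 63.7618° = (0.442103,0.896964)
center distance |VC| = r/sin(θ/2) = 15.166771/sin(68.0683°) = 16.350021
C = V + |VC|·bis = (22.1886,-14.7430)
T_A = V + ((C−V)·d_A)·d_A = V + 6.1067·d_A = (21.0497,-29.8669)
T_B = V + ((C−V)·d_B)·d_B = V + 6.1067·d_B = (10.8874,-24.8581)
sweep = 180° − θ = 43.8633°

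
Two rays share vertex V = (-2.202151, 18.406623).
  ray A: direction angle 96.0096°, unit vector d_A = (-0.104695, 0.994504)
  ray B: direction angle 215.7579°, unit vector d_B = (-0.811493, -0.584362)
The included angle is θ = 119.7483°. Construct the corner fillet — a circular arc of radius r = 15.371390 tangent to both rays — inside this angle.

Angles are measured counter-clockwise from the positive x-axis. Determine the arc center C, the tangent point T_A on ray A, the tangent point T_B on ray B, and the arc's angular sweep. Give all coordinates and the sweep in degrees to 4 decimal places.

bisector direction at 155.8837° = (-0.912718,0.408589)
center distance |VC| = r/sin(θ/2) = 15.371390/sin(59.8742°) = 17.771933
C = V + |VC|·bis = (-18.4229,25.6680)
T_A = V + ((C−V)·d_A)·d_A = V + 8.9198·d_A = (-3.1360,27.2774)
T_B = V + ((C−V)·d_B)·d_B = V + 8.9198·d_B = (-9.4405,13.1943)
sweep = 180° − θ = 60.2517°

center=(-18.4229,25.6680) T_A=(-3.1360,27.2774) T_B=(-9.4405,13.1943) sweep=60.2517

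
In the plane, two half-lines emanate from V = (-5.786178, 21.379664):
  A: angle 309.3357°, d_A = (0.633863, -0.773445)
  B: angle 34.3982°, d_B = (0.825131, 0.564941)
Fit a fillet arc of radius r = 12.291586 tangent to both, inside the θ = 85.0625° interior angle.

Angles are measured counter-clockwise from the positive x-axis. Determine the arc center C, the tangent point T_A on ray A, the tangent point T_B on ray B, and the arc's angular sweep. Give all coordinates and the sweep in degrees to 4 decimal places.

center=(12.2140,18.8073) T_A=(2.7071,11.0161) T_B=(5.2699,28.9494) sweep=94.9375

bisector direction at 351.8669° = (0.989942,-0.141472)
center distance |VC| = r/sin(θ/2) = 12.291586/sin(42.5312°) = 18.183029
C = V + |VC|·bis = (12.2140,18.8073)
T_A = V + ((C−V)·d_A)·d_A = V + 13.3992·d_A = (2.7071,11.0161)
T_B = V + ((C−V)·d_B)·d_B = V + 13.3992·d_B = (5.2699,28.9494)
sweep = 180° − θ = 94.9375°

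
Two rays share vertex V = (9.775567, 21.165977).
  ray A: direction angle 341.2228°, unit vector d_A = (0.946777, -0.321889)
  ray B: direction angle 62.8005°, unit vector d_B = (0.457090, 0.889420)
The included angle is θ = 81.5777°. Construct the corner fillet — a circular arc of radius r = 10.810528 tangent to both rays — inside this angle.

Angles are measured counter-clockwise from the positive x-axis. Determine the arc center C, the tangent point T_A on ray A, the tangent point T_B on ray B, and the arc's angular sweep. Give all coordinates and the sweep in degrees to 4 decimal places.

center=(25.1176,27.3682) T_A=(21.6378,17.1330) T_B=(15.5025,32.3096) sweep=98.4223

bisector direction at 22.0117° = (0.927108,0.374795)
center distance |VC| = r/sin(θ/2) = 10.810528/sin(40.7888°) = 16.548248
C = V + |VC|·bis = (25.1176,27.3682)
T_A = V + ((C−V)·d_A)·d_A = V + 12.5290·d_A = (21.6378,17.1330)
T_B = V + ((C−V)·d_B)·d_B = V + 12.5290·d_B = (15.5025,32.3096)
sweep = 180° − θ = 98.4223°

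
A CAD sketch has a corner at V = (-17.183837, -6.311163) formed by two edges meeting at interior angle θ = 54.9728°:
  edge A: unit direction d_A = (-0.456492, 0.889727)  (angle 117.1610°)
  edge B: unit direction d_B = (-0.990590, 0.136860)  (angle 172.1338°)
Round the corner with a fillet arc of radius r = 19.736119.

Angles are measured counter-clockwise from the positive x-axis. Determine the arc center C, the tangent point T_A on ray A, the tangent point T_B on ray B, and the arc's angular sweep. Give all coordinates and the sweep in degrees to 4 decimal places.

bisector direction at 144.6474° = (-0.815607,0.578607)
center distance |VC| = r/sin(θ/2) = 19.736119/sin(27.4864°) = 42.761629
C = V + |VC|·bis = (-52.0605,18.4310)
T_A = V + ((C−V)·d_A)·d_A = V + 37.9347·d_A = (-34.5007,27.4404)
T_B = V + ((C−V)·d_B)·d_B = V + 37.9347·d_B = (-54.7616,-1.1194)
sweep = 180° − θ = 125.0272°

center=(-52.0605,18.4310) T_A=(-34.5007,27.4404) T_B=(-54.7616,-1.1194) sweep=125.0272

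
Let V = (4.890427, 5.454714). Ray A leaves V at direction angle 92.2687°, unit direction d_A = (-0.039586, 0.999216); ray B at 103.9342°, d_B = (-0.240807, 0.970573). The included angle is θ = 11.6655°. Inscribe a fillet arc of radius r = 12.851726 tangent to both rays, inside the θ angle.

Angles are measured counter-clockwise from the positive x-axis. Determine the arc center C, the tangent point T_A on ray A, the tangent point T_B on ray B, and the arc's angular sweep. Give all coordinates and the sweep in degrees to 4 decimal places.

bisector direction at 98.1014° = (-0.140926,0.990020)
center distance |VC| = r/sin(θ/2) = 12.851726/sin(5.8327°) = 126.462311
C = V + |VC|·bis = (-12.9314,130.6549)
T_A = V + ((C−V)·d_A)·d_A = V + 125.8076·d_A = (-0.0898,131.1637)
T_B = V + ((C−V)·d_B)·d_B = V + 125.8076·d_B = (-25.4050,127.5602)
sweep = 180° − θ = 168.3345°

center=(-12.9314,130.6549) T_A=(-0.0898,131.1637) T_B=(-25.4050,127.5602) sweep=168.3345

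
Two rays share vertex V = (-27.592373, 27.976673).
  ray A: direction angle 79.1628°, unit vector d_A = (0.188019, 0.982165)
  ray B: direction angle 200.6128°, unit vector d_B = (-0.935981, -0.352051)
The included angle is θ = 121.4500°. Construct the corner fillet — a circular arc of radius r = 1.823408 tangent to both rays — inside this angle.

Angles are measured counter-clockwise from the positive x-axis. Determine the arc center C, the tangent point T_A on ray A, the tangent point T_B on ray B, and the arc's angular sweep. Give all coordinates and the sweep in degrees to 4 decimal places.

bisector direction at 139.8878° = (-0.764784,0.644286)
center distance |VC| = r/sin(θ/2) = 1.823408/sin(60.7250°) = 2.090386
C = V + |VC|·bis = (-29.1911,29.3235)
T_A = V + ((C−V)·d_A)·d_A = V + 1.0222·d_A = (-27.4002,28.9806)
T_B = V + ((C−V)·d_B)·d_B = V + 1.0222·d_B = (-28.5491,27.6168)
sweep = 180° − θ = 58.5500°

center=(-29.1911,29.3235) T_A=(-27.4002,28.9806) T_B=(-28.5491,27.6168) sweep=58.5500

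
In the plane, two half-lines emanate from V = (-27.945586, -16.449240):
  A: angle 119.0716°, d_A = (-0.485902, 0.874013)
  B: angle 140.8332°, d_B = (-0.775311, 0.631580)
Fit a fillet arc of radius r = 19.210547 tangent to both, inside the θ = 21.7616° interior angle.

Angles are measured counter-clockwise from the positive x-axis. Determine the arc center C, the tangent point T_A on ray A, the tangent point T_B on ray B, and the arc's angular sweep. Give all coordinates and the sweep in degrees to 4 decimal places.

bisector direction at 129.9524° = (-0.642151,0.766578)
center distance |VC| = r/sin(θ/2) = 19.210547/sin(10.8808°) = 101.768904
C = V + |VC|·bis = (-93.2966,61.5646)
T_A = V + ((C−V)·d_A)·d_A = V + 99.9393·d_A = (-76.5063,70.8990)
T_B = V + ((C−V)·d_B)·d_B = V + 99.9393·d_B = (-105.4296,46.6704)
sweep = 180° − θ = 158.2384°

center=(-93.2966,61.5646) T_A=(-76.5063,70.8990) T_B=(-105.4296,46.6704) sweep=158.2384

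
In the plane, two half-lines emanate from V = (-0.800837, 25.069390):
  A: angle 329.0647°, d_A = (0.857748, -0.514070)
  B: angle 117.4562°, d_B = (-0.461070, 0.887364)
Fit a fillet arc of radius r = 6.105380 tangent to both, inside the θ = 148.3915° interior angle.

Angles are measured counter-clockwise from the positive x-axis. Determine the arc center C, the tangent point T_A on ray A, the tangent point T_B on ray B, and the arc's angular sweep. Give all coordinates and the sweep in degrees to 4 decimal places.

bisector direction at 43.2604° = (0.728246,0.685316)
center distance |VC| = r/sin(θ/2) = 6.105380/sin(74.1958°) = 6.345244
C = V + |VC|·bis = (3.8201,29.4179)
T_A = V + ((C−V)·d_A)·d_A = V + 1.7281·d_A = (0.6815,24.1810)
T_B = V + ((C−V)·d_B)·d_B = V + 1.7281·d_B = (-1.5976,26.6029)
sweep = 180° − θ = 31.6085°

center=(3.8201,29.4179) T_A=(0.6815,24.1810) T_B=(-1.5976,26.6029) sweep=31.6085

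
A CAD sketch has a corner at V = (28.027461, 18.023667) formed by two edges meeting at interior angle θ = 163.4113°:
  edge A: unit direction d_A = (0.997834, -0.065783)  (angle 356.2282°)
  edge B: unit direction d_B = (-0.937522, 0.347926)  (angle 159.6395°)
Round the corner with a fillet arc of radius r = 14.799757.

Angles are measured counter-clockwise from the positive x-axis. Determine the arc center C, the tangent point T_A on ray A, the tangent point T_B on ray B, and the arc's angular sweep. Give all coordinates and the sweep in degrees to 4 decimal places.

bisector direction at 77.9339° = (0.209041,0.977907)
center distance |VC| = r/sin(θ/2) = 14.799757/sin(81.7057°) = 14.956199
C = V + |VC|·bis = (31.1539,32.6494)
T_A = V + ((C−V)·d_A)·d_A = V + 2.1576·d_A = (30.1803,17.8817)
T_B = V + ((C−V)·d_B)·d_B = V + 2.1576·d_B = (26.0047,18.7743)
sweep = 180° − θ = 16.5887°

center=(31.1539,32.6494) T_A=(30.1803,17.8817) T_B=(26.0047,18.7743) sweep=16.5887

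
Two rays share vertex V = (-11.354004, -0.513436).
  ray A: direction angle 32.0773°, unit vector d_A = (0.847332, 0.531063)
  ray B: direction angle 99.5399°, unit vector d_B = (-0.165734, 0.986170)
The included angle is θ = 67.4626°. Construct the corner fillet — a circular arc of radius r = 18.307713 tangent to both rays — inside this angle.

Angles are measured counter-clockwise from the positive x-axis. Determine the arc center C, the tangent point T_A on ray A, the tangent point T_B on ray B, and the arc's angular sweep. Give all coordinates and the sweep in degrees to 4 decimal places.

bisector direction at 65.8086° = (0.409786,0.912182)
center distance |VC| = r/sin(θ/2) = 18.307713/sin(33.7313°) = 32.969119
C = V + |VC|·bis = (2.1563,29.5604)
T_A = V + ((C−V)·d_A)·d_A = V + 27.4188·d_A = (11.8788,14.0477)
T_B = V + ((C−V)·d_B)·d_B = V + 27.4188·d_B = (-15.8982,26.5262)
sweep = 180° − θ = 112.5374°

center=(2.1563,29.5604) T_A=(11.8788,14.0477) T_B=(-15.8982,26.5262) sweep=112.5374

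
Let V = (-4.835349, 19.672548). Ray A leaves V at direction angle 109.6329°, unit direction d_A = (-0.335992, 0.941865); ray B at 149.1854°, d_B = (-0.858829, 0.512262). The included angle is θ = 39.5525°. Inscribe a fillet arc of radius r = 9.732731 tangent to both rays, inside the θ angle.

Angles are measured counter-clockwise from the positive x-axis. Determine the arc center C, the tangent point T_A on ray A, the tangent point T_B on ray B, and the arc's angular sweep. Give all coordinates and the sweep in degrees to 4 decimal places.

bisector direction at 129.4092° = (-0.634854,0.772632)
center distance |VC| = r/sin(θ/2) = 9.732731/sin(19.7763°) = 28.765456
C = V + |VC|·bis = (-23.0972,41.8977)
T_A = V + ((C−V)·d_A)·d_A = V + 27.0689·d_A = (-13.9303,45.1678)
T_B = V + ((C−V)·d_B)·d_B = V + 27.0689·d_B = (-28.0829,33.5389)
sweep = 180° − θ = 140.4475°

center=(-23.0972,41.8977) T_A=(-13.9303,45.1678) T_B=(-28.0829,33.5389) sweep=140.4475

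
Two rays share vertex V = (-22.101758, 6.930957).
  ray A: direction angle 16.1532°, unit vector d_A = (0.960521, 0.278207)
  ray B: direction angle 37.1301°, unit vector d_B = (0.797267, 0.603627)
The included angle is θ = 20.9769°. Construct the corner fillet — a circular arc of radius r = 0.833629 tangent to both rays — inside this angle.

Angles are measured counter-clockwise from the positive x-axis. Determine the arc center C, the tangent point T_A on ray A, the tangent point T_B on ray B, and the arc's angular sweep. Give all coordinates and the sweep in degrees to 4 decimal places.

center=(-18.0085,8.9844) T_A=(-17.7766,8.1837) T_B=(-18.5117,9.6490) sweep=159.0231

bisector direction at 26.6416° = (0.893829,0.448409)
center distance |VC| = r/sin(θ/2) = 0.833629/sin(10.4885°) = 4.579440
C = V + |VC|·bis = (-18.0085,8.9844)
T_A = V + ((C−V)·d_A)·d_A = V + 4.5029·d_A = (-17.7766,8.1837)
T_B = V + ((C−V)·d_B)·d_B = V + 4.5029·d_B = (-18.5117,9.6490)
sweep = 180° − θ = 159.0231°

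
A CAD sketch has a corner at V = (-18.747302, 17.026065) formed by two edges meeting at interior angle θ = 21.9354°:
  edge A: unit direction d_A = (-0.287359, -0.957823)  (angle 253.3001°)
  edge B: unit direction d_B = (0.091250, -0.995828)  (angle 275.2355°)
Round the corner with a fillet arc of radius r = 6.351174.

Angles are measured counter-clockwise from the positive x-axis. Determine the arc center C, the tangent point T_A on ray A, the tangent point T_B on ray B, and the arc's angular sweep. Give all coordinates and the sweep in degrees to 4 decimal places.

center=(-22.0815,-16.1893) T_A=(-28.1648,-14.3643) T_B=(-15.7568,-15.6098) sweep=158.0646

bisector direction at 264.2678° = (-0.099879,-0.995000)
center distance |VC| = r/sin(θ/2) = 6.351174/sin(10.9677°) = 33.382327
C = V + |VC|·bis = (-22.0815,-16.1893)
T_A = V + ((C−V)·d_A)·d_A = V + 32.7726·d_A = (-28.1648,-14.3643)
T_B = V + ((C−V)·d_B)·d_B = V + 32.7726·d_B = (-15.7568,-15.6098)
sweep = 180° − θ = 158.0646°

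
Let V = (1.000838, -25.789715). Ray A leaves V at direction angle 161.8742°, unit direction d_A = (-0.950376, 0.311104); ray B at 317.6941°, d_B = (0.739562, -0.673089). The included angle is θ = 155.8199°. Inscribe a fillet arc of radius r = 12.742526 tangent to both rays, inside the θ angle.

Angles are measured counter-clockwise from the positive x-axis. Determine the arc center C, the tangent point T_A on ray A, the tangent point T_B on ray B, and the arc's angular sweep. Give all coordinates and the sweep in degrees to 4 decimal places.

bisector direction at 239.7842° = (-0.503259,-0.864136)
center distance |VC| = r/sin(θ/2) = 12.742526/sin(77.9099°) = 13.031571
C = V + |VC|·bis = (-5.5574,-37.0508)
T_A = V + ((C−V)·d_A)·d_A = V + 2.7294·d_A = (-1.5932,-24.9406)
T_B = V + ((C−V)·d_B)·d_B = V + 2.7294·d_B = (3.0194,-27.6269)
sweep = 180° − θ = 24.1801°

center=(-5.5574,-37.0508) T_A=(-1.5932,-24.9406) T_B=(3.0194,-27.6269) sweep=24.1801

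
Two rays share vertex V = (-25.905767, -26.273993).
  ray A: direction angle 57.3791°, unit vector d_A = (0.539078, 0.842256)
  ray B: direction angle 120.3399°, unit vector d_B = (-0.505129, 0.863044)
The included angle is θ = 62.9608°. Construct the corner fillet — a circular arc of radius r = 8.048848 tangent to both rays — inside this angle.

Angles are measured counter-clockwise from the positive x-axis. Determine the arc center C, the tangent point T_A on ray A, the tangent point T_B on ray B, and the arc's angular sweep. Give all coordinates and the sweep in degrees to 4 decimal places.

bisector direction at 88.8595° = (0.019904,0.999802)
center distance |VC| = r/sin(θ/2) = 8.048848/sin(31.4804°) = 15.413141
C = V + |VC|·bis = (-25.5990,-10.8639)
T_A = V + ((C−V)·d_A)·d_A = V + 13.1446·d_A = (-18.8198,-15.2029)
T_B = V + ((C−V)·d_B)·d_B = V + 13.1446·d_B = (-32.5455,-14.9296)
sweep = 180° − θ = 117.0392°

center=(-25.5990,-10.8639) T_A=(-18.8198,-15.2029) T_B=(-32.5455,-14.9296) sweep=117.0392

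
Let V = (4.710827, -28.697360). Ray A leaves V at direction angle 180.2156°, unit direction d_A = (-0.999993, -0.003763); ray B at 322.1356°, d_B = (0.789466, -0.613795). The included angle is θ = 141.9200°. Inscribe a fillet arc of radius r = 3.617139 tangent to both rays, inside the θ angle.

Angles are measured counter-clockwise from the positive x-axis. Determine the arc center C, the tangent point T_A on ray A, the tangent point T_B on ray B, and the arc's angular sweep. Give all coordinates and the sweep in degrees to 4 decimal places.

bisector direction at 251.1756° = (-0.322669,-0.946512)
center distance |VC| = r/sin(θ/2) = 3.617139/sin(70.9600°) = 3.826482
C = V + |VC|·bis = (3.4761,-32.3192)
T_A = V + ((C−V)·d_A)·d_A = V + 1.2483·d_A = (3.4625,-28.7021)
T_B = V + ((C−V)·d_B)·d_B = V + 1.2483·d_B = (5.6963,-29.4636)
sweep = 180° − θ = 38.0800°

center=(3.4761,-32.3192) T_A=(3.4625,-28.7021) T_B=(5.6963,-29.4636) sweep=38.0800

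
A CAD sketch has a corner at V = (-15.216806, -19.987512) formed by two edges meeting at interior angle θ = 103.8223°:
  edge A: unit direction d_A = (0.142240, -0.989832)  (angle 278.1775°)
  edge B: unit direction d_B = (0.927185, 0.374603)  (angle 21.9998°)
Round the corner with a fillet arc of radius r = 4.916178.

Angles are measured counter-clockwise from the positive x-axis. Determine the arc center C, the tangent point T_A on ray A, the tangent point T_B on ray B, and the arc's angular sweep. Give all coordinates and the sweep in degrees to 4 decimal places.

center=(-9.8025,-23.1023) T_A=(-14.6687,-23.8016) T_B=(-11.6441,-18.5441) sweep=76.1777

bisector direction at 330.0887° = (0.866798,-0.498659)
center distance |VC| = r/sin(θ/2) = 4.916178/sin(51.9111°) = 6.246295
C = V + |VC|·bis = (-9.8025,-23.1023)
T_A = V + ((C−V)·d_A)·d_A = V + 3.8532·d_A = (-14.6687,-23.8016)
T_B = V + ((C−V)·d_B)·d_B = V + 3.8532·d_B = (-11.6441,-18.5441)
sweep = 180° − θ = 76.1777°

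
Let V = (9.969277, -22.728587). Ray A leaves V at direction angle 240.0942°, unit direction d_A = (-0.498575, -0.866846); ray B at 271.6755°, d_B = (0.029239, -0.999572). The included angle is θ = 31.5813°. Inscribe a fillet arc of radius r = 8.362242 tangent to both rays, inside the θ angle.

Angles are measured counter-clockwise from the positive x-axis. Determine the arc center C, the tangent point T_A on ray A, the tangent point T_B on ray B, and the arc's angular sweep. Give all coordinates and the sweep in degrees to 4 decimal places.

bisector direction at 255.8849° = (-0.243871,-0.969808)
center distance |VC| = r/sin(θ/2) = 8.362242/sin(15.7906°) = 30.729616
C = V + |VC|·bis = (2.4752,-52.5304)
T_A = V + ((C−V)·d_A)·d_A = V + 29.5700·d_A = (-4.7736,-48.3612)
T_B = V + ((C−V)·d_B)·d_B = V + 29.5700·d_B = (10.8339,-52.2859)
sweep = 180° − θ = 148.4187°

center=(2.4752,-52.5304) T_A=(-4.7736,-48.3612) T_B=(10.8339,-52.2859) sweep=148.4187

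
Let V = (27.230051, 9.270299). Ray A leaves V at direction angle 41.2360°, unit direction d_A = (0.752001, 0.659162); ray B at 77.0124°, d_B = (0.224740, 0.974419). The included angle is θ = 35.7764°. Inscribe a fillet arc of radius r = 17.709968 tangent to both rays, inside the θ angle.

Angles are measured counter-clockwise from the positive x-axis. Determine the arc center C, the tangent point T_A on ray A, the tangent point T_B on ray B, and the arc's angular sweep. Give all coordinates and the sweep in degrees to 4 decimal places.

bisector direction at 59.1242° = (0.513179,0.858282)
center distance |VC| = r/sin(θ/2) = 17.709968/sin(17.8882°) = 57.657024
C = V + |VC|·bis = (56.8184,58.7563)
T_A = V + ((C−V)·d_A)·d_A = V + 54.8698·d_A = (68.4922,45.4384)
T_B = V + ((C−V)·d_B)·d_B = V + 54.8698·d_B = (39.5615,62.7364)
sweep = 180° − θ = 144.2236°

center=(56.8184,58.7563) T_A=(68.4922,45.4384) T_B=(39.5615,62.7364) sweep=144.2236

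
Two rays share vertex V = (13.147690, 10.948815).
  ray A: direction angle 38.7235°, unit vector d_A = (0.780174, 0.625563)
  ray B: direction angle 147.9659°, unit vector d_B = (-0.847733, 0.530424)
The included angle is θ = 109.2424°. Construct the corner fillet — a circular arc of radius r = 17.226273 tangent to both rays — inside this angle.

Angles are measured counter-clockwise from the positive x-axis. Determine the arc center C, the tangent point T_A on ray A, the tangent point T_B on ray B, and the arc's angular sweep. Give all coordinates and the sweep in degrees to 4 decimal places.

bisector direction at 93.3447° = (-0.058343,0.998297)
center distance |VC| = r/sin(θ/2) = 17.226273/sin(54.6212°) = 21.127663
C = V + |VC|·bis = (11.9150,32.0405)
T_A = V + ((C−V)·d_A)·d_A = V + 12.2325·d_A = (22.6912,18.6010)
T_B = V + ((C−V)·d_B)·d_B = V + 12.2325·d_B = (2.7778,17.4372)
sweep = 180° − θ = 70.7576°

center=(11.9150,32.0405) T_A=(22.6912,18.6010) T_B=(2.7778,17.4372) sweep=70.7576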